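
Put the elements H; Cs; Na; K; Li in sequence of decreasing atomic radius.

Cs > K > Na > Li > H

H is in period 1, group 1; Li is in period 2, group 1; Na is in period 3, group 1; K is in period 4, group 1; Cs is in period 6, group 1.
Atomic radius shrinks across a period as nuclear charge pulls the same shell inward, and grows down a group as new shells are added.
All are in group 1, so atomic radius increases down the group.
So from largest to smallest: Cs > K > Na > Li > H.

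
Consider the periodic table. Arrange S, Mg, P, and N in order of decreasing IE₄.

Mg, N, P, S

Consider each +3 ion: S³⁺ still has 3 valence electrons; Mg³⁺ is already 1 electron into the core; P³⁺ still has 2 valence electrons; N³⁺ still has 2 valence electrons.
Breaking into a closed-shell core is much more expensive than removing a leftover valence electron — Mg has the largest IE_4 here.
Valence configurations: S³⁺ [Ne]3s²3p¹, P³⁺ [Ne]3s², N³⁺ [He]2s².
S³⁺ loses a lone 3p electron whereas P³⁺ must break into a filled 3s² pair, so IE_4(P) > IE_4(S) even though S has the higher nuclear charge.
The numbers (kJ/mol): S 4556, Mg 10543, P 4964, N 7475.
Overall IE_4 order: S < P < N < Mg.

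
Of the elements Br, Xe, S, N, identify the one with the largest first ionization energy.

N

Across a period the outer electron is held more tightly (higher IE₁); down a group it sits in a higher shell, more shielded, and comes off more easily.
These sit on a diagonal, where the across-period and down-group effects partly cancel.
Br > S: the two effects oppose for this pair; the across-period effect wins (1140 vs 1000 kJ/mol).
Xe > Br: period and group pull opposite ways; the across-period shift dominates (1170 vs 1140 kJ/mol).
N > Xe: the two effects oppose for this pair; the down-group effect wins (1402 vs 1170 kJ/mol).
Tabulated first ionization energy (kJ/mol): N 1402, S 1000, Br 1140, Xe 1170.
The largest first ionization energy among these belongs to N.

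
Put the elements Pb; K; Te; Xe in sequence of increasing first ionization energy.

K, Pb, Te, Xe

Across a period the outer electron is held more tightly (higher IE₁); down a group it sits in a higher shell, more shielded, and comes off more easily.
Here both period and group differ, so the two effects have to be weighed against each other.
Pb > K: the two effects oppose for this pair; the across-period effect wins (716 vs 419 kJ/mol).
Te > Pb: both effects reinforce here, so Te is clearly the higher of the two.
Xe > Te: both are in period 5; the period trend gives Xe the larger value.
Tabulated first ionization energy (kJ/mol): K 419, Te 869, Xe 1170, Pb 716.
So from lowest to highest: K < Pb < Te < Xe.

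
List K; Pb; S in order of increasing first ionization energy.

Removing the outermost electron gets harder across a period and easier down a group.
Neither a single period nor a single group — weigh both effects.
Pb > K: the two effects oppose for this pair; the across-period effect wins (716 vs 419 kJ/mol).
S > Pb: both effects reinforce here, so S is clearly the higher of the two.
For reference (kJ/mol): S 1000, K 419, Pb 716.
So from lowest to highest: K < Pb < S.

K, Pb, S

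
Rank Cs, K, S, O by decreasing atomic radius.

Moving right in a period, electrons are added to the same shell under a stronger nuclear pull, so atoms get smaller; moving down, a new shell is opened and atoms get larger.
Neither a single period nor a single group — weigh both effects.
S > O: they share group 16; the group trend gives S the larger value.
K > S: both effects reinforce here, so K is clearly the larger of the two.
Cs > K: Cs sits below K in group 1, so the down-group effect alone puts Cs larger.
Tabulated atomic radius (pm): O 63, S 103, K 196, Cs 232.
So from largest to smallest: Cs > K > S > O.

Cs, K, S, O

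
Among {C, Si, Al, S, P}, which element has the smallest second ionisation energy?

Si

Consider each +1 ion: C⁺ still has 3 valence electrons; Si⁺ still has 3 valence electrons; Al⁺ still has 2 valence electrons; S⁺ still has 5 valence electrons; P⁺ still has 4 valence electrons.
All are still removing valence electrons, so compare the +1 ions as you would atoms: IE_2 generally rises across a period (higher Z_eff) and falls down a group (larger shell), subject to the usual subshell exceptions.
Valence configurations: C⁺ [He]2s²2p¹, Si⁺ [Ne]3s²3p¹, Al⁺ [Ne]3s², S⁺ [Ne]3s²3p³, P⁺ [Ne]3s²3p².
Si⁺ loses a lone 3p electron whereas Al⁺ must break into a filled 3s² pair, so IE_2(Al) > IE_2(Si) even though Si has the higher nuclear charge.
Tabulated IE_2 (kJ/mol): C 2353, Si 1577, Al 1817, S 2252, P 1907.
So the second ionization energies run Si < Al < P < S < C.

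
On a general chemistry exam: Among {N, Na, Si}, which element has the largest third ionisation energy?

IE_3 is the cost of taking one more electron from the +2 cation: N²⁺ still has 3 valence electrons; Na²⁺ is already 1 electron into the core; Si²⁺ still has 2 valence electrons.
Breaking into a closed-shell core is much more expensive than removing a leftover valence electron — Na has the largest IE_3 here.
Valence configurations: N²⁺ [He]2s²2p¹, Si²⁺ [Ne]3s².
Approximate IE_3 values (kJ/mol): N 4578, Na 6910, Si 3232.
Putting it together, IE_3: Si < N < Na.

Na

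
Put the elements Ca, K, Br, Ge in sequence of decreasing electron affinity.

Electron affinity generally becomes more exothermic across a period toward the halogens and less exothermic down a group.
All lie in period 4; the across-period trend (electron affinity increases left to right) applies, with the exception below.
Note the exception: K has a higher electron affinity than Ca, contrary to the simple trend — adding an electron to Ca (ns²) has to open a new, higher-energy np subshell, which is unfavourable.
For reference (kJ/mol): K 48, Ca 2, Ge 119, Br 325.
So from highest to lowest: Br > Ge > K > Ca.

Br > Ge > K > Ca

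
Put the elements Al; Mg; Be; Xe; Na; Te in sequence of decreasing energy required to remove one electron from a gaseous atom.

First ionization energy rises across a period (greater Z_eff holds electrons more tightly) and falls down a group (valence electrons are farther from the nucleus).
These span different periods and groups, so the two trends combine.
Al > Na: both are in period 3; the period trend gives Al the larger value.
Mg > Al: this pair runs against the simple trend — see the exception note.
Te > Mg: period and group pull opposite ways; the across-period shift dominates (869 vs 738 kJ/mol).
Be > Te: the two effects oppose for this pair; the down-group effect wins (900 vs 869 kJ/mol).
Xe > Be: the two effects oppose for this pair; the across-period effect wins (1170 vs 900 kJ/mol).
Note the exception: Mg has a higher first ionization energy than Al, contrary to the simple trend — Al's single 3p electron is easier to remove than one from Mg's filled 3s².
For reference (kJ/mol): Be 900, Na 496, Mg 738, Al 578, Te 869, Xe 1170.
So from highest to lowest: Xe > Be > Te > Mg > Al > Na.

Xe > Be > Te > Mg > Al > Na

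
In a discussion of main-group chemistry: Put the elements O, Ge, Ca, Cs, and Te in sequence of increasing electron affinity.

O is in period 2, group 16; Ca is in period 4, group 2; Ge is in period 4, group 14; Te is in period 5, group 16; Cs is in period 6, group 1.
EA tends to increase across a period and decrease down a group, though the pattern is less regular than for IE or radius.
Neither a single period nor a single group — weigh both effects.
Cs > Ca: this pair runs against the simple trend — see the exception note.
Ge > Cs: both effects reinforce here, so Ge is clearly the higher of the two.
O > Ge: both effects reinforce here, so O is clearly the higher of the two.
Te > O: this pair runs against the simple trend — see the exception note.
Note the exception: Cs has a higher electron affinity than Ca, contrary to the simple trend — adding an electron to Ca (ns²) has to open a new, higher-energy np subshell, which is unfavourable.
Note the exception: Te has a higher electron affinity than O, contrary to the simple trend — O's compact 2p subshell gives strong electron–electron repulsion on the added electron.
Approximate values (kJ/mol): O 141, Ca 2, Ge 119, Te 190, Cs 46.
So from lowest to highest: Ca < Cs < Ge < O < Te.

Ca < Cs < Ge < O < Te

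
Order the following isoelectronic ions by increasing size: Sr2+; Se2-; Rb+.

All of these have 36 electrons, so size is governed by nuclear charge alone: the more protons, the stronger the pull on the same electron cloud, and the smaller the ion.
Nuclear charges: Sr2+ (Z=38), Rb+ (Z=37), Se2- (Z=34).
Smallest to largest: Sr2+ < Rb+ < Se2-.

Sr2+ < Rb+ < Se2-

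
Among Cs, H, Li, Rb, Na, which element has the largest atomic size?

Cs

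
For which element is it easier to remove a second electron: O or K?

K

After 1 electron has been removed, what remains? O⁺ still has 5 valence electrons; K⁺ is the bare [Ar] core.
Usually core removal costs more than valence removal, but here the competition is close: a tightly held n=2 valence electron can cost more to remove than an n=3 core electron, so the actual values have to decide it.
Tabulated IE_2 (kJ/mol): O 3388, K 3052.
Overall IE_2 order: K < O.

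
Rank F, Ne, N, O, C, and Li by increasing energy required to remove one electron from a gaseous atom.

Li is in period 2, group 1; C is in period 2, group 14; N is in period 2, group 15; O is in period 2, group 16; F is in period 2, group 17; Ne is in period 2, group 18.
IE₁ increases left→right with effective nuclear charge and decreases top→bottom as the valence shell moves farther out.
All lie in period 2; the across-period trend (first ionization energy increases left to right) applies, with the exception below.
Note the exception: N has a higher first ionization energy than O, contrary to the simple trend — pairing an electron in O's 2p⁴ costs repulsion energy, so O ionizes more easily than half-filled N (2p³).
Approximate values (kJ/mol): Li 520, C 1086, N 1402, O 1314, F 1681, Ne 2081.
So from lowest to highest: Li < C < O < N < F < Ne.

Li < C < O < N < F < Ne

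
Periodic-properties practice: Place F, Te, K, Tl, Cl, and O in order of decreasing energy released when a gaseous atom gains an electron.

O is in period 2, group 16; F is in period 2, group 17; Cl is in period 3, group 17; K is in period 4, group 1; Te is in period 5, group 16; Tl is in period 6, group 13.
Atoms with high Z_eff and room in the valence shell (especially the halogens) have the most exothermic electron affinities.
These span different periods and groups, so the two trends combine.
K > Tl: period and group pull opposite ways; the down-group shift dominates (48 vs 19 kJ/mol).
O > K: both effects reinforce here, so O is clearly the higher of the two.
Te > O: this pair runs against the simple trend — see the exception note.
F > Te: relative to Te, both the across-period and down-group shifts push F's electron affinity up.
Cl > F: this pair runs against the simple trend — see the exception note.
Note the exception: Te has a higher electron affinity than O, contrary to the simple trend — O's compact 2p subshell gives strong electron–electron repulsion on the added electron.
Note the exception: Cl has a higher electron affinity than F, contrary to the simple trend — F's small 2p subshell makes the incoming electron feel strong e⁻–e⁻ repulsion, so Cl actually releases more energy on gaining an electron.
For reference (kJ/mol): O 141, F 328, Cl 349, K 48, Te 190, Tl 19.
So from highest to lowest: Cl > F > Te > O > K > Tl.

Cl > F > Te > O > K > Tl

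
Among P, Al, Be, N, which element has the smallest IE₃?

Consider each +2 ion: P²⁺ still has 3 valence electrons; Al²⁺ still has 1 valence electron; Be²⁺ is the bare [He] core; N²⁺ still has 3 valence electrons.
Pulling an electron out of a noble-gas core costs far more than removing a remaining valence electron, so Be sits at the high end of IE_3.
Valence configurations: P²⁺ [Ne]3s²3p¹, Al²⁺ [Ne]3s¹, N²⁺ [He]2s²2p¹.
Tabulated IE_3 (kJ/mol): P 2914, Al 2745, Be 14849, N 4578.
So the third ionization energies run Al < P < N < Be.

Al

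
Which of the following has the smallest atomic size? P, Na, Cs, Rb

Radius decreases left→right (rising Z_eff, same n) and increases top→bottom (higher n).
Here both period and group differ, so the two effects have to be weighed against each other.
Na > P: both are in period 3; the period trend gives Na the larger value.
Rb > Na: they share group 1; the group trend gives Rb the larger value.
Cs > Rb: Cs sits below Rb in group 1, so the down-group effect alone puts Cs larger.
Tabulated atomic radius (pm): Na 155, P 111, Rb 210, Cs 232.
The smallest atomic size among these belongs to P.

P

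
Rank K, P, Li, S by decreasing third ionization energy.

Li, K, S, P

Consider each +2 ion: K²⁺ is already 1 electron into the core; P²⁺ still has 3 valence electrons; Li²⁺ is already 1 electron into the core; S²⁺ still has 4 valence electrons.
Breaking into a closed-shell core is much more expensive than removing a leftover valence electron — K and Li have the largest IE_3 here.
Valence configurations: P²⁺ [Ne]3s²3p¹, S²⁺ [Ne]3s²3p².
The numbers (kJ/mol): K 4420, P 2914, Li 11815, S 3357.
Overall IE_3 order: P < S < K < Li.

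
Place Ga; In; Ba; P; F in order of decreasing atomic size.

Ba, In, Ga, P, F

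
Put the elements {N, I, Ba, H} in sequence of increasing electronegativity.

H is in period 1, group 1; N is in period 2, group 15; I is in period 5, group 17; Ba is in period 6, group 2.
Electronegativity increases across a period and decreases down a group, tracking effective nuclear charge and atomic size.
Here both period and group differ, so the two effects have to be weighed against each other.
H > Ba: period and group pull opposite ways; the down-group shift dominates (2.20 vs 0.89).
I > H: the two effects oppose for this pair; the across-period effect wins (2.66 vs 2.20).
N > I: the two effects oppose for this pair; the down-group effect wins (3.04 vs 2.66).
Approximate values (Pauling): H 2.20, N 3.04, I 2.66, Ba 0.89.
So from lowest to highest: Ba < H < I < N.

Ba < H < I < N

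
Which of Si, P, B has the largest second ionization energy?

B

IE_2 is the cost of taking one more electron from the +1 cation: Si⁺ still has 3 valence electrons; P⁺ still has 4 valence electrons; B⁺ still has 2 valence electrons.
All are still removing valence electrons, so compare the +1 ions as you would atoms: IE_2 generally rises across a period (higher Z_eff) and falls down a group (larger shell), subject to the usual subshell exceptions.
Valence configurations: Si⁺ [Ne]3s²3p¹, P⁺ [Ne]3s²3p², B⁺ [He]2s².
Tabulated IE_2 (kJ/mol): Si 1577, P 1907, B 2427.
So the second ionization energies run Si < P < B.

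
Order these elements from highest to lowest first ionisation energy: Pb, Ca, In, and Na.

IE₁ increases left→right with effective nuclear charge and decreases top→bottom as the valence shell moves farther out.
These sit on a diagonal, where the across-period and down-group effects partly cancel.
In > Na: the two effects oppose for this pair; the across-period effect wins (558 vs 496 kJ/mol).
Ca > In: the two effects oppose for this pair; the down-group effect wins (590 vs 558 kJ/mol).
Pb > Ca: the two effects oppose for this pair; the across-period effect wins (716 vs 590 kJ/mol).
Tabulated first ionization energy (kJ/mol): Na 496, Ca 590, In 558, Pb 716.
So from highest to lowest: Pb > Ca > In > Na.

Pb > Ca > In > Na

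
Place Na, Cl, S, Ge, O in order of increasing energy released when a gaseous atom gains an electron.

Na < Ge < O < S < Cl

Atoms with high Z_eff and room in the valence shell (especially the halogens) have the most exothermic electron affinities.
These span different periods and groups, so the two trends combine.
Ge > Na: period and group pull opposite ways; the across-period shift dominates (119 vs 53 kJ/mol).
O > Ge: both effects reinforce here, so O is clearly the higher of the two.
S > O: this pair runs against the simple trend — see the exception note.
Cl > S: both are in period 3; the period trend gives Cl the larger value.
Note the exception: S has a higher electron affinity than O, contrary to the simple trend — the compact 2p subshell of O repels the added electron more than S's larger 3p does.
Tabulated electron affinity (kJ/mol): O 141, Na 53, S 200, Cl 349, Ge 119.
So from lowest to highest: Na < Ge < O < S < Cl.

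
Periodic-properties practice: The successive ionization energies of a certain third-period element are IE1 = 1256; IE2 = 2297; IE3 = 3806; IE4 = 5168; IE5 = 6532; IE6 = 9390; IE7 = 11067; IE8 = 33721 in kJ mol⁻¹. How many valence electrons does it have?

Look for the largest jump between consecutive ionization energies: IE8/IE7 ≈ 3.0, far larger than any earlier ratio.
That jump marks the point where a core electron is being removed. So the atom has 7 valence electrons.

7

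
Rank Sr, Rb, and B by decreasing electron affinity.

Rb > B > Sr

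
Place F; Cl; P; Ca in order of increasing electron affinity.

F is in period 2, group 17; P is in period 3, group 15; Cl is in period 3, group 17; Ca is in period 4, group 2.
EA tends to increase across a period and decrease down a group, though the pattern is less regular than for IE or radius.
Neither a single period nor a single group — weigh both effects.
P > Ca: both effects reinforce here, so P is clearly the higher of the two.
F > P: relative to P, both the across-period and down-group shifts push F's electron affinity up.
Cl > F: this pair runs against the simple trend — see the exception note.
Note the exception: Cl has a higher electron affinity than F, contrary to the simple trend — F's small 2p subshell makes the incoming electron feel strong e⁻–e⁻ repulsion, so Cl actually releases more energy on gaining an electron.
For reference (kJ/mol): F 328, P 72, Cl 349, Ca 2.
So from lowest to highest: Ca < P < F < Cl.

Ca < P < F < Cl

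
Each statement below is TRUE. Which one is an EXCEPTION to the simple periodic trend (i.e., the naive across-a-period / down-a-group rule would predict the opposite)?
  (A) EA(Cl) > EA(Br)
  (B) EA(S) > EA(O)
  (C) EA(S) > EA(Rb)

The general trend: electron affinity increases across a period and decreases down a group.
(A) Cl (period 3, group 17) vs Br (period 4, group 17): the stated order agrees with the simple trend.
(B) S (period 3, group 16) vs O (period 2, group 16): the stated order contradicts the simple trend.
(C) S (period 3, group 16) vs Rb (period 5, group 1): the stated order agrees with the simple trend.
The exception is (B): the compact 2p subshell of O repels the added electron more than S's larger 3p does.

(B)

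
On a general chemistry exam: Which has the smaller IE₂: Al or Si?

Si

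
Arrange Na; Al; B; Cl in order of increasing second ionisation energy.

The second ionization energy removes an electron from the +1 ion. For each element: Na⁺ is the bare [Ne] core; Al⁺ still has 2 valence electrons; B⁺ still has 2 valence electrons; Cl⁺ still has 6 valence electrons.
Pulling an electron out of a noble-gas core costs far more than removing a remaining valence electron, so Na sits at the high end of IE_2.
Valence configurations: Al⁺ [Ne]3s², B⁺ [He]2s², Cl⁺ [Ne]3s²3p⁴.
The numbers (kJ/mol): Na 4562, Al 1817, B 2427, Cl 2298.
Overall IE_2 order: Al < Cl < B < Na.

Al, Cl, B, Na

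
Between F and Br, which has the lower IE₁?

F is in period 2, group 17; Br is in period 4, group 17.
Removing the outermost electron gets harder across a period and easier down a group.
All are in group 17, so first ionization energy increases up the group.
So Br has the lower IE₁ (Br < F).

Br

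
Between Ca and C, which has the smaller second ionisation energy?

Ca

IE_2 is the cost of taking one more electron from the +1 cation: Ca⁺ still has 1 valence electron; C⁺ still has 3 valence electrons.
All are still removing valence electrons, so compare the +1 ions as you would atoms: IE_2 generally rises across a period (higher Z_eff) and falls down a group (larger shell), subject to the usual subshell exceptions.
Valence configurations: Ca⁺ [Ar]4s¹, C⁺ [He]2s²2p¹.
Tabulated IE_2 (kJ/mol): Ca 1145, C 2353.
Hence IE_2: Ca < C.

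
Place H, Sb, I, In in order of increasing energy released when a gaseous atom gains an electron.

In, H, Sb, I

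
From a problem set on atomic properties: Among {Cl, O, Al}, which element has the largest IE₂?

After 1 electron has been removed, what remains? Cl⁺ still has 6 valence electrons; O⁺ still has 5 valence electrons; Al⁺ still has 2 valence electrons.
All are still removing valence electrons, so compare the +1 ions as you would atoms: IE_2 generally rises across a period (higher Z_eff) and falls down a group (larger shell), subject to the usual subshell exceptions.
Valence configurations: Cl⁺ [Ne]3s²3p⁴, O⁺ [He]2s²2p³, Al⁺ [Ne]3s².
Approximate IE_2 values (kJ/mol): Cl 2298, O 3388, Al 1817.
So the second ionization energies run Al < Cl < O.

O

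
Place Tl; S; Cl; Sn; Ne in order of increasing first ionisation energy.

Ne is in period 2, group 18; S is in period 3, group 16; Cl is in period 3, group 17; Sn is in period 5, group 14; Tl is in period 6, group 13.
Across a period the outer electron is held more tightly (higher IE₁); down a group it sits in a higher shell, more shielded, and comes off more easily.
Neither a single period nor a single group — weigh both effects.
Sn > Tl: both effects reinforce here, so Sn is clearly the higher of the two.
S > Sn: relative to Sn, both the across-period and down-group shifts push S's first ionization energy up.
Cl > S: both are in period 3; the period trend gives Cl the larger value.
Ne > Cl: both effects reinforce here, so Ne is clearly the higher of the two.
Approximate values (kJ/mol): Ne 2081, S 1000, Cl 1251, Sn 709, Tl 589.
So from lowest to highest: Tl < Sn < S < Cl < Ne.

Tl < Sn < S < Cl < Ne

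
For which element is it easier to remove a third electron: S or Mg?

S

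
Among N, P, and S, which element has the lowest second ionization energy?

After 1 electron has been removed, what remains? N⁺ still has 4 valence electrons; P⁺ still has 4 valence electrons; S⁺ still has 5 valence electrons.
All are still removing valence electrons, so compare the +1 ions as you would atoms: IE_2 generally rises across a period (higher Z_eff) and falls down a group (larger shell), subject to the usual subshell exceptions.
Valence configurations: N⁺ [He]2s²2p², P⁺ [Ne]3s²3p², S⁺ [Ne]3s²3p³.
The numbers (kJ/mol): N 2856, P 1907, S 2252.
Overall IE_2 order: P < S < N.

P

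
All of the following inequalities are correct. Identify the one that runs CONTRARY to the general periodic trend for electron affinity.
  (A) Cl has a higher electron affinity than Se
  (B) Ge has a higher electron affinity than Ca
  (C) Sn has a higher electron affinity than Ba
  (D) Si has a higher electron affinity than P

The general trend: electron affinity increases across a period and decreases down a group.
(A) Cl (period 3, group 17) vs Se (period 4, group 16): the stated order agrees with the simple trend.
(B) Ge (period 4, group 14) vs Ca (period 4, group 2): the stated order agrees with the simple trend.
(C) Sn (period 5, group 14) vs Ba (period 6, group 2): the stated order agrees with the simple trend.
(D) Si (period 3, group 14) vs P (period 3, group 15): the stated order contradicts the simple trend.
The exception is (D): adding an electron to P's half-filled 3p³ is unfavourable, so Si (3p²) has the more exothermic EA.

(D)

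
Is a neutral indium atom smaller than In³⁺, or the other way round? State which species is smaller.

Forming In³⁺ removes 3 electrons from In. Fewer electrons for the same nuclear charge means less shielding and a higher Z_eff on the remaining electrons, and for main-group metals the entire outer shell is lost.
A cation is smaller than its parent atom: In³⁺ < In.

In³⁺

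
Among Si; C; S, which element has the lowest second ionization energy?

After 1 electron has been removed, what remains? Si⁺ still has 3 valence electrons; C⁺ still has 3 valence electrons; S⁺ still has 5 valence electrons.
All are still removing valence electrons, so compare the +1 ions as you would atoms: IE_2 generally rises across a period (higher Z_eff) and falls down a group (larger shell), subject to the usual subshell exceptions.
Valence configurations: Si⁺ [Ne]3s²3p¹, C⁺ [He]2s²2p¹, S⁺ [Ne]3s²3p³.
The numbers (kJ/mol): Si 1577, C 2353, S 2252.
So the second ionization energies run Si < S < C.

Si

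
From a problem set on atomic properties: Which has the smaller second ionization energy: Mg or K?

Mg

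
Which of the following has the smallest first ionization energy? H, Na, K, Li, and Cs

Across a period the outer electron is held more tightly (higher IE₁); down a group it sits in a higher shell, more shielded, and comes off more easily.
All are in group 1, so first ionization energy increases up the group.
The smallest first ionization energy among these belongs to Cs.

Cs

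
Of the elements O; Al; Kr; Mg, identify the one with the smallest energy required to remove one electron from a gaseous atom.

Al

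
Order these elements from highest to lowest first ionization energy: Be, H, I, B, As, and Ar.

Across a period the outer electron is held more tightly (higher IE₁); down a group it sits in a higher shell, more shielded, and comes off more easily.
Neither a single period nor a single group — weigh both effects.
Be > B: this pair runs against the simple trend — see the exception note.
As > Be: period and group pull opposite ways; the across-period shift dominates (947 vs 900 kJ/mol).
I > As: the two effects oppose for this pair; the across-period effect wins (1008 vs 947 kJ/mol).
H > I: period and group pull opposite ways; the down-group shift dominates (1312 vs 1008 kJ/mol).
Ar > H: period and group pull opposite ways; the across-period shift dominates (1521 vs 1312 kJ/mol).
Note the exception: Be has a higher first ionization energy than B, contrary to the simple trend — removing B's lone 2p electron is easier than breaking Be's filled 2s².
Tabulated first ionization energy (kJ/mol): H 1312, Be 900, B 801, Ar 1521, As 947, I 1008.
So from highest to lowest: Ar > H > I > As > Be > B.

Ar > H > I > As > Be > B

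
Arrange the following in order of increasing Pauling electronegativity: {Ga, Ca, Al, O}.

EN rises left→right (higher Z_eff, smaller atoms) and falls top→bottom (larger, more shielded atoms).
Neither a single period nor a single group — weigh both effects.
Al > Ca: both effects reinforce here, so Al is clearly the higher of the two.
Ga > Al: this pair runs against the simple trend — see the exception note.
O > Ga: both effects reinforce here, so O is clearly the higher of the two.
Note the exception: Ga has a higher electronegativity than Al, contrary to the simple trend — poor shielding by filled d (and f) subshells raises the heavier element's effective nuclear charge more than the simple down-group trend predicts.
Approximate values (Pauling): O 3.44, Al 1.61, Ca 1.00, Ga 1.81.
So from lowest to highest: Ca < Al < Ga < O.

Ca, Al, Ga, O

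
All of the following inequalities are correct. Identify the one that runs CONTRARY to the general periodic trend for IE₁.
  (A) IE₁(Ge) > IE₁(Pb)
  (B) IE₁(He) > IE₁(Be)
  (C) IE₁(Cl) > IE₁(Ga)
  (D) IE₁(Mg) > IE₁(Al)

The general trend: IE₁ increases across a period and decreases down a group.
(A) Ge (period 4, group 14) vs Pb (period 6, group 14): the stated order agrees with the simple trend.
(B) He (period 1, group 18) vs Be (period 2, group 2): the stated order agrees with the simple trend.
(C) Cl (period 3, group 17) vs Ga (period 4, group 13): the stated order agrees with the simple trend.
(D) Mg (period 3, group 2) vs Al (period 3, group 13): the stated order contradicts the simple trend.
The exception is (D): Al's single 3p electron is easier to remove than one from Mg's filled 3s².

(D)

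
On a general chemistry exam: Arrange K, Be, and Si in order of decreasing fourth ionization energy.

Be, K, Si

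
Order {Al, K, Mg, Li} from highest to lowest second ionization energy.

Li > K > Al > Mg

The second ionization energy removes an electron from the +1 ion. For each element: Al⁺ still has 2 valence electrons; K⁺ is the bare [Ar] core; Mg⁺ still has 1 valence electron; Li⁺ is the bare [He] core.
Core electrons are held far more tightly than valence electrons, so K and Li top the IE_2 order.
Valence configurations: Al⁺ [Ne]3s², Mg⁺ [Ne]3s¹.
Approximate IE_2 values (kJ/mol): Al 1817, K 3052, Mg 1451, Li 7298.
So the second ionization energies run Mg < Al < K < Li.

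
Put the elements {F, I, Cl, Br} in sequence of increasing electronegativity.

I < Br < Cl < F

F is in period 2, group 17; Cl is in period 3, group 17; Br is in period 4, group 17; I is in period 5, group 17.
Atoms toward the upper right of the periodic table pull bonding electrons most strongly.
All are in group 17, so electronegativity increases up the group.
So from lowest to highest: I < Br < Cl < F.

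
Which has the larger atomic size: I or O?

O is in period 2, group 16; I is in period 5, group 17.
Across a period the added protons contract the valence shell; down a group each new principal shell makes the atom larger.
These span different periods and groups, so the two trends combine.
I > O: period and group pull opposite ways; the down-group shift dominates (133 vs 63 pm).
Approximate values (pm): O 63, I 133.
So I has the larger atomic size (I > O).

I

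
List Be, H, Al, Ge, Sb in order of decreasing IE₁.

H > Be > Sb > Ge > Al

H is in period 1, group 1; Be is in period 2, group 2; Al is in period 3, group 13; Ge is in period 4, group 14; Sb is in period 5, group 15.
IE₁ increases left→right with effective nuclear charge and decreases top→bottom as the valence shell moves farther out.
These sit on a diagonal, where the across-period and down-group effects partly cancel.
Ge > Al: the two effects oppose for this pair; the across-period effect wins (762 vs 578 kJ/mol).
Sb > Ge: the two effects oppose for this pair; the across-period effect wins (831 vs 762 kJ/mol).
Be > Sb: the two effects oppose for this pair; the down-group effect wins (900 vs 831 kJ/mol).
H > Be: period and group pull opposite ways; the down-group shift dominates (1312 vs 900 kJ/mol).
For reference (kJ/mol): H 1312, Be 900, Al 578, Ge 762, Sb 831.
So from highest to lowest: H > Be > Sb > Ge > Al.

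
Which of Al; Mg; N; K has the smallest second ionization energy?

Mg

Consider each +1 ion: Al⁺ still has 2 valence electrons; Mg⁺ still has 1 valence electron; N⁺ still has 4 valence electrons; K⁺ is the bare [Ar] core.
Pulling an electron out of a noble-gas core costs far more than removing a remaining valence electron, so K sits at the high end of IE_2.
Valence configurations: Al⁺ [Ne]3s², Mg⁺ [Ne]3s¹, N⁺ [He]2s²2p².
Approximate IE_2 values (kJ/mol): Al 1817, Mg 1451, N 2856, K 3052.
Hence IE_2: Mg < Al < N < K.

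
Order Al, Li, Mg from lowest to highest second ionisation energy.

Mg < Al < Li

After 1 electron has been removed, what remains? Al⁺ still has 2 valence electrons; Li⁺ is the bare [He] core; Mg⁺ still has 1 valence electron.
Breaking into a closed-shell core is much more expensive than removing a leftover valence electron — Li has the largest IE_2 here.
Valence configurations: Al⁺ [Ne]3s², Mg⁺ [Ne]3s¹.
The numbers (kJ/mol): Al 1817, Li 7298, Mg 1451.
Hence IE_2: Mg < Al < Li.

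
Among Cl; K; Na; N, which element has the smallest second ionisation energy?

The second ionization energy removes an electron from the +1 ion. For each element: Cl⁺ still has 6 valence electrons; K⁺ is the bare [Ar] core; Na⁺ is the bare [Ne] core; N⁺ still has 4 valence electrons.
Core electrons are held far more tightly than valence electrons, so K and Na top the IE_2 order.
Valence configurations: Cl⁺ [Ne]3s²3p⁴, N⁺ [He]2s²2p².
Tabulated IE_2 (kJ/mol): Cl 2298, K 3052, Na 4562, N 2856.
Putting it together, IE_2: Cl < N < K < Na.

Cl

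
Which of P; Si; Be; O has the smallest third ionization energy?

IE_3 is the cost of taking one more electron from the +2 cation: P²⁺ still has 3 valence electrons; Si²⁺ still has 2 valence electrons; Be²⁺ is the bare [He] core; O²⁺ still has 4 valence electrons.
Breaking into a closed-shell core is much more expensive than removing a leftover valence electron — Be has the largest IE_3 here.
Valence configurations: P²⁺ [Ne]3s²3p¹, Si²⁺ [Ne]3s², O²⁺ [He]2s²2p².
P²⁺ loses a lone 3p electron whereas Si²⁺ must break into a filled 3s² pair, so IE_3(Si) > IE_3(P) even though P has the higher nuclear charge.
The numbers (kJ/mol): P 2914, Si 3232, Be 14849, O 5300.
So the third ionization energies run P < Si < O < Be.

P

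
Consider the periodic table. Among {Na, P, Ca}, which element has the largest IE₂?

Na

The second ionization energy removes an electron from the +1 ion. For each element: Na⁺ is the bare [Ne] core; P⁺ still has 4 valence electrons; Ca⁺ still has 1 valence electron.
Breaking into a closed-shell core is much more expensive than removing a leftover valence electron — Na has the largest IE_2 here.
Valence configurations: P⁺ [Ne]3s²3p², Ca⁺ [Ar]4s¹.
The numbers (kJ/mol): Na 4562, P 1907, Ca 1145.
Overall IE_2 order: Ca < P < Na.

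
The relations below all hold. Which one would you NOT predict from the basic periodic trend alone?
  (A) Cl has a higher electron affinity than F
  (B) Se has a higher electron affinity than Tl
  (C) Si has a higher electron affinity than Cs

(A)

The general trend: electron affinity increases across a period and decreases down a group.
(A) Cl (period 3, group 17) vs F (period 2, group 17): the stated order contradicts the simple trend.
(B) Se (period 4, group 16) vs Tl (period 6, group 13): the stated order agrees with the simple trend.
(C) Si (period 3, group 14) vs Cs (period 6, group 1): the stated order agrees with the simple trend.
The exception is (A): F's small 2p subshell makes the incoming electron feel strong e⁻–e⁻ repulsion, so Cl actually releases more energy on gaining an electron.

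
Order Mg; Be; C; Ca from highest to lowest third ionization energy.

Be > Mg > Ca > C

After 2 electrons have been removed, what remains? Mg²⁺ is the bare [Ne] core; Be²⁺ is the bare [He] core; C²⁺ still has 2 valence electrons; Ca²⁺ is the bare [Ar] core.
Core electrons are held far more tightly than valence electrons, so Ca, Mg and Be top the IE_3 order.
Tabulated IE_3 (kJ/mol): Mg 7733, Be 14849, C 4620, Ca 4912.
Overall IE_3 order: C < Ca < Mg < Be.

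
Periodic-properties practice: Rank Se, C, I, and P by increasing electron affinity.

C is in period 2, group 14; P is in period 3, group 15; Se is in period 4, group 16; I is in period 5, group 17.
Electron affinity generally becomes more exothermic across a period toward the halogens and less exothermic down a group.
These sit on a diagonal, where the across-period and down-group effects partly cancel.
C > P: period and group pull opposite ways; the down-group shift dominates (122 vs 72 kJ/mol).
Se > C: period and group pull opposite ways; the across-period shift dominates (195 vs 122 kJ/mol).
I > Se: period and group pull opposite ways; the across-period shift dominates (295 vs 195 kJ/mol).
For reference (kJ/mol): C 122, P 72, Se 195, I 295.
So from lowest to highest: P < C < Se < I.

P < C < Se < I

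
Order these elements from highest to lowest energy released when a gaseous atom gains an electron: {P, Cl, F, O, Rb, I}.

Cl > F > I > O > P > Rb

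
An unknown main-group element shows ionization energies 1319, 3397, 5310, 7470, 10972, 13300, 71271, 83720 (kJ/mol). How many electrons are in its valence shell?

6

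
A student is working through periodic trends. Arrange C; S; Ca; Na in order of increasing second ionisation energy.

After 1 electron has been removed, what remains? C⁺ still has 3 valence electrons; S⁺ still has 5 valence electrons; Ca⁺ still has 1 valence electron; Na⁺ is the bare [Ne] core.
Breaking into a closed-shell core is much more expensive than removing a leftover valence electron — Na has the largest IE_2 here.
Valence configurations: C⁺ [He]2s²2p¹, S⁺ [Ne]3s²3p³, Ca⁺ [Ar]4s¹.
The numbers (kJ/mol): C 2353, S 2252, Ca 1145, Na 4562.
Overall IE_2 order: Ca < S < C < Na.

Ca < S < C < Na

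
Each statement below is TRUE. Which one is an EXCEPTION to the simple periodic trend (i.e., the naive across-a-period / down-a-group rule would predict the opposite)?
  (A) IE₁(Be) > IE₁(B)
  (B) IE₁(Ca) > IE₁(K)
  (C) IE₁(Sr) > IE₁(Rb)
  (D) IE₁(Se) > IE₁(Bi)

(A)

The general trend: first ionization energy increases across a period and decreases down a group.
(A) Be (period 2, group 2) vs B (period 2, group 13): the stated order contradicts the simple trend.
(B) Ca (period 4, group 2) vs K (period 4, group 1): the stated order agrees with the simple trend.
(C) Sr (period 5, group 2) vs Rb (period 5, group 1): the stated order agrees with the simple trend.
(D) Se (period 4, group 16) vs Bi (period 6, group 15): the stated order agrees with the simple trend.
The exception is (A): removing B's lone 2p electron is easier than breaking Be's filled 2s².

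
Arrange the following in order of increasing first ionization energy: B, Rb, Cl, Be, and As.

Rb < B < Be < As < Cl

IE₁ increases left→right with effective nuclear charge and decreases top→bottom as the valence shell moves farther out.
Neither a single period nor a single group — weigh both effects.
B > Rb: relative to Rb, both the across-period and down-group shifts push B's first ionization energy up.
Be > B: this pair runs against the simple trend — see the exception note.
As > Be: period and group pull opposite ways; the across-period shift dominates (947 vs 900 kJ/mol).
Cl > As: both effects reinforce here, so Cl is clearly the higher of the two.
Note the exception: Be has a higher first ionization energy than B, contrary to the simple trend — removing B's lone 2p electron is easier than breaking Be's filled 2s².
Tabulated first ionization energy (kJ/mol): Be 900, B 801, Cl 1251, As 947, Rb 403.
So from lowest to highest: Rb < B < Be < As < Cl.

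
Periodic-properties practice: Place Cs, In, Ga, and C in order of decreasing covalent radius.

C is in period 2, group 14; Ga is in period 4, group 13; In is in period 5, group 13; Cs is in period 6, group 1.
Moving right in a period, electrons are added to the same shell under a stronger nuclear pull, so atoms get smaller; moving down, a new shell is opened and atoms get larger.
These span different periods and groups, so the two trends combine.
Ga > C: relative to C, both the across-period and down-group shifts push Ga's atomic radius up.
In > Ga: they share group 13; the group trend gives In the larger value.
Cs > In: relative to In, both the across-period and down-group shifts push Cs's atomic radius up.
For reference (pm): C 75, Ga 124, In 142, Cs 232.
So from largest to smallest: Cs > In > Ga > C.

Cs > In > Ga > C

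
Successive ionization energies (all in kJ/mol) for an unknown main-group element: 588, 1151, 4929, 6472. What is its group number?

Look for the largest jump between consecutive ionization energies: IE3/IE2 ≈ 4.3, far larger than any earlier ratio.
That jump marks the point where a core electron is being removed. So the atom has 2 valence electrons.
A main-group element with 2 valence electrons is in group 2.

Group 2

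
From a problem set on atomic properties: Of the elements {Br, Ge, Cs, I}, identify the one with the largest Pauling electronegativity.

Br

Smaller atoms with higher effective nuclear charge are more electronegative.
Here both period and group differ, so the two effects have to be weighed against each other.
Ge > Cs: relative to Cs, both the across-period and down-group shifts push Ge's electronegativity up.
I > Ge: the two effects oppose for this pair; the across-period effect wins (2.66 vs 2.01).
Br > I: Br sits above I in group 17, so the down-group effect alone puts Br higher.
For reference (Pauling): Ge 2.01, Br 2.96, I 2.66, Cs 0.79.
The largest Pauling electronegativity among these belongs to Br.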